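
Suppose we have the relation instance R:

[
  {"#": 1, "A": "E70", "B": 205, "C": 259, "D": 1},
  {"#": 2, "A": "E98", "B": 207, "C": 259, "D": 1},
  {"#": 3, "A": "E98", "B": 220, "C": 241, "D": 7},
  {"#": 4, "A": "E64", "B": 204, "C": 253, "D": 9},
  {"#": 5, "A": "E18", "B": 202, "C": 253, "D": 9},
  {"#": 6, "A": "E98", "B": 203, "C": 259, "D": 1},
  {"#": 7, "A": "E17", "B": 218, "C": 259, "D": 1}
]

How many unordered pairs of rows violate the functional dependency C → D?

C=259: all 4 rows agree on D — 0 pairs.
C=253: all 2 rows agree on D — 0 pairs.

0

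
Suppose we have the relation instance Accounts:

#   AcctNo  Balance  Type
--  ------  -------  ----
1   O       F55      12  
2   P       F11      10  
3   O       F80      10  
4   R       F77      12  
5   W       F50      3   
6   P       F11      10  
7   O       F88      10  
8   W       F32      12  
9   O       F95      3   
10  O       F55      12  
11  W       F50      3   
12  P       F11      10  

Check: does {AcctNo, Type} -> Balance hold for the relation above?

(AcctNo=O, Type=12): rows 1, 10 → Balance = F55, F55 ✓
(AcctNo=P, Type=10): rows 2, 6, 12 → Balance = F11, F11, F11 ✓
(AcctNo=O, Type=10): rows 3, 7 → Balance takes values {F80, F88} — violation
(AcctNo=R, Type=12): row 4 → Balance = F77 ✓
(AcctNo=W, Type=3): rows 5, 11 → Balance = F50, F50 ✓
(AcctNo=W, Type=12): row 8 → Balance = F32 ✓
(AcctNo=O, Type=3): row 9 → Balance = F95 ✓
Two rows agree on {AcctNo, Type} but differ on Balance, so {AcctNo, Type} -> Balance does not hold.

No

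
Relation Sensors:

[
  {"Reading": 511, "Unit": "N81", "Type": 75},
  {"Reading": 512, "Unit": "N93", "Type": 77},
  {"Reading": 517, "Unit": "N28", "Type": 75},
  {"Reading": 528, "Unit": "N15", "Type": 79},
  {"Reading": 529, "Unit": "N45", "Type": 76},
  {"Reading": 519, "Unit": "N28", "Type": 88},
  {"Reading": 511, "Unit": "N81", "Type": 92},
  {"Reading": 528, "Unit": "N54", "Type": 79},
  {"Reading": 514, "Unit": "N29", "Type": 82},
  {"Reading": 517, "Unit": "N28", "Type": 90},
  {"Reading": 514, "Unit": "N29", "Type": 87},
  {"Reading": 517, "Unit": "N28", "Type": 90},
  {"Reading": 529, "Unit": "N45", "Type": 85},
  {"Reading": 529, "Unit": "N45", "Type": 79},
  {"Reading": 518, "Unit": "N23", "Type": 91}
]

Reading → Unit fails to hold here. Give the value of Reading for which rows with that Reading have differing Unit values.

528

Reading=511: 2 rows → Unit = N81, N81 ✓
Reading=512: 1 row → Unit = N93 ✓
Reading=517: 3 rows → Unit = N28, N28, N28 ✓
Reading=528: 2 rows → Unit takes values {N15, N54} — violation
Reading=529: 3 rows → Unit = N45, N45, N45 ✓
Reading=519: 1 row → Unit = N28 ✓
Reading=514: 2 rows → Unit = N29, N29 ✓
Reading=518: 1 row → Unit = N23 ✓
The only Reading value with inconsistent Unit is Reading=528.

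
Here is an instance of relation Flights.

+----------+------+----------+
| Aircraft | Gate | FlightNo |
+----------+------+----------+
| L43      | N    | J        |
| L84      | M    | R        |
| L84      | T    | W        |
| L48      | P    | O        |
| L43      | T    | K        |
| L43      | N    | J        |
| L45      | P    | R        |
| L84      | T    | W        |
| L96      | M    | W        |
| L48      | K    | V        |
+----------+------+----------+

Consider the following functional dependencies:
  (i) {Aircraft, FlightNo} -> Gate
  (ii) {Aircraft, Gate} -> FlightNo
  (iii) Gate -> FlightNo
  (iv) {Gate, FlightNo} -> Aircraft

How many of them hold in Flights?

3

(i) {Aircraft, FlightNo} -> Gate: every LHS value maps to a single RHS value — holds.
(ii) {Aircraft, Gate} -> FlightNo: every LHS value maps to a single RHS value — holds.
(iii) Gate -> FlightNo: Gate=M: 2 rows → FlightNo takes values {R, W} — violation; Gate=T: 3 rows → FlightNo takes values {W, K} — violation; Gate=P: 2 rows → FlightNo takes values {O, R} — violation — fails.
(iv) {Gate, FlightNo} -> Aircraft: every LHS value maps to a single RHS value — holds.
3 of the 4 dependencies hold.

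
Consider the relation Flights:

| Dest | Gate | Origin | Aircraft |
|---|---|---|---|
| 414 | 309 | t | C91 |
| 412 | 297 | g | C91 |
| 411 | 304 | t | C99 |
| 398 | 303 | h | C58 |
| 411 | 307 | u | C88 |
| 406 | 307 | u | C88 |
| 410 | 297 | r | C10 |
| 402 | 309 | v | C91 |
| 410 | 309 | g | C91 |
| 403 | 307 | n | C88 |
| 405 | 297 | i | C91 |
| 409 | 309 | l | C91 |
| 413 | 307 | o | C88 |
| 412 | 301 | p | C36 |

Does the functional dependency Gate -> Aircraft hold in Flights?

No

Gate=309: 4 rows → Aircraft = C91, C91, C91, C91 ✓
Gate=297: 3 rows → Aircraft takes values {C91, C10} — violation
Gate=304: 1 row → Aircraft = C99 ✓
Gate=303: 1 row → Aircraft = C58 ✓
Gate=307: 4 rows → Aircraft = C88, C88, C88, C88 ✓
Gate=301: 1 row → Aircraft = C36 ✓
Two rows agree on Gate but differ on Aircraft, so Gate -> Aircraft does not hold.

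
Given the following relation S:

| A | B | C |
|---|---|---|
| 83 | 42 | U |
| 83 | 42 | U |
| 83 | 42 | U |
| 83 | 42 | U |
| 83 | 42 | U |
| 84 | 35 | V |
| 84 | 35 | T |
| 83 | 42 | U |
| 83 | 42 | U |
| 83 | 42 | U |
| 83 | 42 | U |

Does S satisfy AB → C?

No

(A=83, B=42): 9 rows → C = U, U, U, U, U, U, U, U, U ✓
(A=84, B=35): 2 rows → C takes values {V, T} — violation
Two rows agree on AB but differ on C, so AB → C does not hold.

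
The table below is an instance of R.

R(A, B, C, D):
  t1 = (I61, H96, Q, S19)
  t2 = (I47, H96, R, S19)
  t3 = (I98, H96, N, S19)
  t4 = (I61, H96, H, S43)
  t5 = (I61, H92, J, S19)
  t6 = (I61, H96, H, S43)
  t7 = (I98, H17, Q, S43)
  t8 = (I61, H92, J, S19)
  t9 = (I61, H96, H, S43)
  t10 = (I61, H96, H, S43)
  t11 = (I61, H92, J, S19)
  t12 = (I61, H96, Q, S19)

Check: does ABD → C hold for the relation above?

(A=I61, B=H96, D=S19): rows 1, 12 → C = Q, Q ✓
(A=I47, B=H96, D=S19): row 2 → C = R ✓
(A=I98, B=H96, D=S19): row 3 → C = N ✓
(A=I61, B=H96, D=S43): rows 4, 6, 9, 10 → C = H, H, H, H ✓
(A=I61, B=H92, D=S19): rows 5, 8, 11 → C = J, J, J ✓
(A=I98, B=H17, D=S43): row 7 → C = Q ✓
Every ABD value is associated with a single C value, so ABD → C holds.

Yes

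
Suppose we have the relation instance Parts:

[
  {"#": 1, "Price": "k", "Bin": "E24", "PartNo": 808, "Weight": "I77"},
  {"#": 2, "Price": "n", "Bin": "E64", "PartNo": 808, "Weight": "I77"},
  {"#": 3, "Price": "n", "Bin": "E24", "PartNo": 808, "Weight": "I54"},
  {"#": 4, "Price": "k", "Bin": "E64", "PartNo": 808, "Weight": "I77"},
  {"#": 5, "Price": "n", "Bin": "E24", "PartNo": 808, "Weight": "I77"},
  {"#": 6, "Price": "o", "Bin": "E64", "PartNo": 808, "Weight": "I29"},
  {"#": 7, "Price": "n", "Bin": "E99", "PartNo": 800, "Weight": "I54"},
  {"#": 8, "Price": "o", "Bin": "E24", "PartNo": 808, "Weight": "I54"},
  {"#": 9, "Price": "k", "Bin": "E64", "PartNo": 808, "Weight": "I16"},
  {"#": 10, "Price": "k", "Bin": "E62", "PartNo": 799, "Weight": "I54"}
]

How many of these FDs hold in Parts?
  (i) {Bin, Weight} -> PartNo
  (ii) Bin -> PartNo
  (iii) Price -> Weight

(i) {Bin, Weight} -> PartNo: every LHS value maps to a single RHS value — holds.
(ii) Bin -> PartNo: every LHS value maps to a single RHS value — holds.
(iii) Price -> Weight: Price=k: rows 1, 4, 9, 10 → Weight takes values {I77, I16, I54} — violation; Price=n: rows 2, 3, 5, 7 → Weight takes values {I77, I54} — violation; Price=o: rows 6, 8 → Weight takes values {I29, I54} — violation — fails.
2 of the 3 dependencies hold.

2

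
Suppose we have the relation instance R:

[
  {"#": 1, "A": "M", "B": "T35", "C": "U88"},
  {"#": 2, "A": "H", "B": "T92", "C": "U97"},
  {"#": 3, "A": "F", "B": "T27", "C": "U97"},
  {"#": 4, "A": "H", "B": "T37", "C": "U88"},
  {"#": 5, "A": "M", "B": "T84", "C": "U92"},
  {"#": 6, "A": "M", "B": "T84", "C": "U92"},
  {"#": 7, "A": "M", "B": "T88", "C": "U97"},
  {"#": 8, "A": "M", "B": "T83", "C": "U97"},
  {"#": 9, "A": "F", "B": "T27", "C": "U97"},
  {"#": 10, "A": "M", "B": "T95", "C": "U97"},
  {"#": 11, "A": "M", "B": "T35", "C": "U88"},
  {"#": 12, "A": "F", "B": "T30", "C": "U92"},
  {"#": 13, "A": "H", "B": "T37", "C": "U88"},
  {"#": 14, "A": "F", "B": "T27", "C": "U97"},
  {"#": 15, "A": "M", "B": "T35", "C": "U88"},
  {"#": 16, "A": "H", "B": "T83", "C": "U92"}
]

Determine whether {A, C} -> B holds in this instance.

(A=M, C=U88): rows 1, 11, 15 → B = T35, T35, T35 ✓
(A=H, C=U97): row 2 → B = T92 ✓
(A=F, C=U97): rows 3, 9, 14 → B = T27, T27, T27 ✓
(A=H, C=U88): rows 4, 13 → B = T37, T37 ✓
(A=M, C=U92): rows 5, 6 → B = T84, T84 ✓
(A=M, C=U97): rows 7, 8, 10 → B takes values {T88, T83, T95} — violation
(A=F, C=U92): row 12 → B = T30 ✓
(A=H, C=U92): row 16 → B = T83 ✓
Two rows agree on {A, C} but differ on B, so {A, C} -> B does not hold.

No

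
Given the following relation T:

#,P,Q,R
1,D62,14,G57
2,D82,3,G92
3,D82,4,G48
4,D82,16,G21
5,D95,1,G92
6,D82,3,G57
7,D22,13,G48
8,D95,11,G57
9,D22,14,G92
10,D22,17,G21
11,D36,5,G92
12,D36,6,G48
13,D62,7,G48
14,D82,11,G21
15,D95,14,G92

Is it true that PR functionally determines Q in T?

No

(P=D62, R=G57): row 1 → Q = 14 ✓
(P=D82, R=G92): row 2 → Q = 3 ✓
(P=D82, R=G48): row 3 → Q = 4 ✓
(P=D82, R=G21): rows 4, 14 → Q takes values {16, 11} — violation
(P=D95, R=G92): rows 5, 15 → Q takes values {1, 14} — violation
(P=D82, R=G57): row 6 → Q = 3 ✓
(P=D22, R=G48): row 7 → Q = 13 ✓
(P=D95, R=G57): row 8 → Q = 11 ✓
(P=D22, R=G92): row 9 → Q = 14 ✓
(P=D22, R=G21): row 10 → Q = 17 ✓
(P=D36, R=G92): row 11 → Q = 5 ✓
(P=D36, R=G48): row 12 → Q = 6 ✓
(P=D62, R=G48): row 13 → Q = 7 ✓
Two rows agree on PR but differ on Q, so PR -> Q does not hold.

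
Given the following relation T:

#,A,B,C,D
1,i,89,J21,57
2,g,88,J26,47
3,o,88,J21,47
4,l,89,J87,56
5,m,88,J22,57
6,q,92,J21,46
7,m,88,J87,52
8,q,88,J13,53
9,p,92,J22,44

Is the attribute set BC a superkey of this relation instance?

Yes

All 9 rows have distinct BC values, so BC → (all attributes) holds and BC is a superkey.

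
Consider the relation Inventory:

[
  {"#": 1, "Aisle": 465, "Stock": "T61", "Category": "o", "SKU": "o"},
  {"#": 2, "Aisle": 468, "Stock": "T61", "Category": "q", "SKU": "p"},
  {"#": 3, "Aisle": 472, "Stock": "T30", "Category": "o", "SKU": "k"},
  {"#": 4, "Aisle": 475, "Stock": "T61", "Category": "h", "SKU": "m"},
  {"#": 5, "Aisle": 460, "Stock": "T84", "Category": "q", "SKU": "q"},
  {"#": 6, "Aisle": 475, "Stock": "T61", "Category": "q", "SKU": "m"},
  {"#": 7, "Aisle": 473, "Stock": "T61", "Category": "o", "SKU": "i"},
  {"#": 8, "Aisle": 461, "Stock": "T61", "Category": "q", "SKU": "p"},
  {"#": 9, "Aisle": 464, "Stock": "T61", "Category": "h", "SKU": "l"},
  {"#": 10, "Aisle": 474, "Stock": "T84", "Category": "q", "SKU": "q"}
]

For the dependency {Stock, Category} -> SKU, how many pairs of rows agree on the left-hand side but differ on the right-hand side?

(Stock=T61, Category=o): violating pairs (1,7) — 1 pair.
(Stock=T61, Category=q): violating pairs (2,6), (6,8) — 2 pairs.
(Stock=T61, Category=h): violating pairs (4,9) — 1 pair.
(Stock=T84, Category=q): all 2 rows agree on SKU — 0 pairs.

4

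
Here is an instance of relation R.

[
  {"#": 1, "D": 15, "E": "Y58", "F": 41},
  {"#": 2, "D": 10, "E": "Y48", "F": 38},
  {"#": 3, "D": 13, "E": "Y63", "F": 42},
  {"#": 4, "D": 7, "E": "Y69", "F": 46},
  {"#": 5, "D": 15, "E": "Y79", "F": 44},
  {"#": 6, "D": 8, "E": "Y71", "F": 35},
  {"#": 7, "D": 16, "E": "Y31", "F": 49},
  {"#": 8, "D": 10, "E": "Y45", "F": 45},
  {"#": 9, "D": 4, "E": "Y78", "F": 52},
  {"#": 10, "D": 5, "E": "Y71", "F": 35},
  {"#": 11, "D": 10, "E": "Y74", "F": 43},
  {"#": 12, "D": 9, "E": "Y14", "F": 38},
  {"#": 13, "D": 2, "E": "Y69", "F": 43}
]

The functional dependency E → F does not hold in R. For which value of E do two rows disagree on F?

Y69

E=Y58: row 1 → F = 41 ✓
E=Y48: row 2 → F = 38 ✓
E=Y63: row 3 → F = 42 ✓
E=Y69: rows 4, 13 → F takes values {46, 43} — violation
E=Y79: row 5 → F = 44 ✓
E=Y71: rows 6, 10 → F = 35, 35 ✓
E=Y31: row 7 → F = 49 ✓
E=Y45: row 8 → F = 45 ✓
E=Y78: row 9 → F = 52 ✓
E=Y74: row 11 → F = 43 ✓
E=Y14: row 12 → F = 38 ✓
The only E value with inconsistent F is E=Y69.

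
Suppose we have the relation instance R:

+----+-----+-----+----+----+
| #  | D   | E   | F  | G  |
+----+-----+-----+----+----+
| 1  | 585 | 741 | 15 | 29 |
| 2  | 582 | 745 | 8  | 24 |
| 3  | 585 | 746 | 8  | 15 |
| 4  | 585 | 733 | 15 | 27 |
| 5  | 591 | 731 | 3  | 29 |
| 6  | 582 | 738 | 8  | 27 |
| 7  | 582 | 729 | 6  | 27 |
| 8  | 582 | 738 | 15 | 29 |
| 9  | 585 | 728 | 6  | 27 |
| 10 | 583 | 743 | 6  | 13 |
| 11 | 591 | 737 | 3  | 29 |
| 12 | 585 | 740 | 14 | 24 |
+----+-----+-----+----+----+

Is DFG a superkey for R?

Rows 5 and 11 have the same DFG value (D=591, F=3, G=29) but are distinct tuples, so DFG does not determine every attribute — not a superkey.

No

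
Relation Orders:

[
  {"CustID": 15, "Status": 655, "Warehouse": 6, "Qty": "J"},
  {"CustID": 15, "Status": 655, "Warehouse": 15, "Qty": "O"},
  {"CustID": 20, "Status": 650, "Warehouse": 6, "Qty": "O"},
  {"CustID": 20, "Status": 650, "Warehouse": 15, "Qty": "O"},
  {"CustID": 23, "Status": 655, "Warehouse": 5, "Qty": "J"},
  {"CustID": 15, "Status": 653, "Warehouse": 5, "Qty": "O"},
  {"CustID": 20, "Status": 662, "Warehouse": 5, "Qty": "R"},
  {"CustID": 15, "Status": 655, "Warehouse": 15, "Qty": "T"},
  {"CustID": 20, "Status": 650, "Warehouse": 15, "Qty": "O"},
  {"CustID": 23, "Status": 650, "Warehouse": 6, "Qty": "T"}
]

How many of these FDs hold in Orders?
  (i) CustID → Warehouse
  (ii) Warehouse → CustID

(i) CustID → Warehouse: CustID=15: 4 rows → Warehouse takes values {6, 15, 5} — violation; CustID=20: 4 rows → Warehouse takes values {6, 15, 5} — violation; CustID=23: 2 rows → Warehouse takes values {5, 6} — violation — fails.
(ii) Warehouse → CustID: Warehouse=6: 3 rows → CustID takes values {15, 20, 23} — violation; Warehouse=15: 4 rows → CustID takes values {15, 20} — violation; Warehouse=5: 3 rows → CustID takes values {23, 15, 20} — violation — fails.
None of the 2 dependencies hold.

0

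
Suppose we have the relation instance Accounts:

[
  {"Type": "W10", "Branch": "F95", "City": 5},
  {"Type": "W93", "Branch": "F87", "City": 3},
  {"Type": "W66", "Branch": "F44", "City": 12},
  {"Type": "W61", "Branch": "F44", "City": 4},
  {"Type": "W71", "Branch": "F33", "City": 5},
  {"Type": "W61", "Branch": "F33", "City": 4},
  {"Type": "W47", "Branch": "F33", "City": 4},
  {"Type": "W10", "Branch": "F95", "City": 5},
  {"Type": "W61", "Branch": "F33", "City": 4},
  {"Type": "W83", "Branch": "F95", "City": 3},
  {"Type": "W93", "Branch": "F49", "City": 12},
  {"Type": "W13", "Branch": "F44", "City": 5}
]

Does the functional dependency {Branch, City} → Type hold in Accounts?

No

(Branch=F95, City=5): 2 rows → Type = W10, W10 ✓
(Branch=F87, City=3): 1 row → Type = W93 ✓
(Branch=F44, City=12): 1 row → Type = W66 ✓
(Branch=F44, City=4): 1 row → Type = W61 ✓
(Branch=F33, City=5): 1 row → Type = W71 ✓
(Branch=F33, City=4): 3 rows → Type takes values {W61, W47} — violation
(Branch=F95, City=3): 1 row → Type = W83 ✓
(Branch=F49, City=12): 1 row → Type = W93 ✓
(Branch=F44, City=5): 1 row → Type = W13 ✓
Two rows agree on {Branch, City} but differ on Type, so {Branch, City} → Type does not hold.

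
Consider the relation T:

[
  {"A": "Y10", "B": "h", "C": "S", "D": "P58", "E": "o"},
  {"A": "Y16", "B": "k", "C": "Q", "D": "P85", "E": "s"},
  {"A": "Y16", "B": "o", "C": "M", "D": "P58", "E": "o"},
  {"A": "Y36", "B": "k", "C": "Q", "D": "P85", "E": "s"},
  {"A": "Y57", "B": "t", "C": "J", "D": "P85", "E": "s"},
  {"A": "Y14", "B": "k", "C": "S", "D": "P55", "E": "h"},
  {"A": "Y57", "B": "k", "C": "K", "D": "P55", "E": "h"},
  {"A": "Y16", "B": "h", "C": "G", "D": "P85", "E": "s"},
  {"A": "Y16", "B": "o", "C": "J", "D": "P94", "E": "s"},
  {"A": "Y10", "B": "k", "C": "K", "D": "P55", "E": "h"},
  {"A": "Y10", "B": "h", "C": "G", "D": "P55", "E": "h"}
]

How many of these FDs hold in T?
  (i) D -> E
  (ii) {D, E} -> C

(i) D -> E: every LHS value maps to a single RHS value — holds.
(ii) {D, E} -> C: (D=P58, E=o): 2 rows → C takes values {S, M} — violation; (D=P85, E=s): 4 rows → C takes values {Q, J, G} — violation; (D=P55, E=h): 4 rows → C takes values {S, K, G} — violation — fails.
1 of the 2 dependencies holds.

1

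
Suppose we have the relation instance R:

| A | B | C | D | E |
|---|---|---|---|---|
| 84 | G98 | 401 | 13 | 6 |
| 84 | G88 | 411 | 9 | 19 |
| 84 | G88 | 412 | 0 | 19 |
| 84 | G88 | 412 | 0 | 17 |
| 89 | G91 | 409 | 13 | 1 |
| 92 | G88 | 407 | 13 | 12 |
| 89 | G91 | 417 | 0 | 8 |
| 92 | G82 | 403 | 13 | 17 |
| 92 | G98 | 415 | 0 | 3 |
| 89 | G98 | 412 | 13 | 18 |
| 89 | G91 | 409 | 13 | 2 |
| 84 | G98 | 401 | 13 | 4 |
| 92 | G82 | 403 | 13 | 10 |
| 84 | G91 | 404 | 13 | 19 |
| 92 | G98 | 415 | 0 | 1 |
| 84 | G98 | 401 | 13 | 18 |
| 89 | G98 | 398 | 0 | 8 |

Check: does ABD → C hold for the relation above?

(A=84, B=G98, D=13): 3 rows → C = 401, 401, 401 ✓
(A=84, B=G88, D=9): 1 row → C = 411 ✓
(A=84, B=G88, D=0): 2 rows → C = 412, 412 ✓
(A=89, B=G91, D=13): 2 rows → C = 409, 409 ✓
(A=92, B=G88, D=13): 1 row → C = 407 ✓
(A=89, B=G91, D=0): 1 row → C = 417 ✓
(A=92, B=G82, D=13): 2 rows → C = 403, 403 ✓
(A=92, B=G98, D=0): 2 rows → C = 415, 415 ✓
(A=89, B=G98, D=13): 1 row → C = 412 ✓
(A=84, B=G91, D=13): 1 row → C = 404 ✓
(A=89, B=G98, D=0): 1 row → C = 398 ✓
Every ABD value is associated with a single C value, so ABD → C holds.

Yes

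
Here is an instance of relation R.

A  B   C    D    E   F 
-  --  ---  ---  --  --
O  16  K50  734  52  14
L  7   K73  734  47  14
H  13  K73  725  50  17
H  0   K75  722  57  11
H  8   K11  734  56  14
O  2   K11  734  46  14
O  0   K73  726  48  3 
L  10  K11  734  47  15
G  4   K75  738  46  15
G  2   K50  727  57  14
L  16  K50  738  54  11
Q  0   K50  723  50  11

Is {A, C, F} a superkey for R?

Yes

All 12 rows have distinct {A, C, F} values, so {A, C, F} → (all attributes) holds and {A, C, F} is a superkey.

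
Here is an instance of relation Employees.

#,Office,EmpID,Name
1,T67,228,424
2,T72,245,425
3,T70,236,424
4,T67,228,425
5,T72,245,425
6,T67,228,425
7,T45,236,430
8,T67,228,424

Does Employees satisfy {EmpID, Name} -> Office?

Yes

(EmpID=228, Name=424): rows 1, 8 → Office = T67, T67 ✓
(EmpID=245, Name=425): rows 2, 5 → Office = T72, T72 ✓
(EmpID=236, Name=424): row 3 → Office = T70 ✓
(EmpID=228, Name=425): rows 4, 6 → Office = T67, T67 ✓
(EmpID=236, Name=430): row 7 → Office = T45 ✓
Every {EmpID, Name} value is associated with a single Office value, so {EmpID, Name} -> Office holds.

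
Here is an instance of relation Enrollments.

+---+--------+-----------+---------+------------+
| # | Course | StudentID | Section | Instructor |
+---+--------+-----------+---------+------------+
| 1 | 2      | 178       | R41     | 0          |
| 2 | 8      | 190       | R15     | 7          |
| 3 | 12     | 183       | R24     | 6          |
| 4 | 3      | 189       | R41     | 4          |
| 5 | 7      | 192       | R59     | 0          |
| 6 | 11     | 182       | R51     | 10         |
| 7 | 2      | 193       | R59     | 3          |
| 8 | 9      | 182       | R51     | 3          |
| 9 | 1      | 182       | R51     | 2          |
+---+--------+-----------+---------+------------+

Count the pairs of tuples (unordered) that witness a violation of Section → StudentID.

2

Section=R41: violating pairs (1,4) — 1 pair.
Section=R59: violating pairs (5,7) — 1 pair.
Section=R51: all 3 rows agree on StudentID — 0 pairs.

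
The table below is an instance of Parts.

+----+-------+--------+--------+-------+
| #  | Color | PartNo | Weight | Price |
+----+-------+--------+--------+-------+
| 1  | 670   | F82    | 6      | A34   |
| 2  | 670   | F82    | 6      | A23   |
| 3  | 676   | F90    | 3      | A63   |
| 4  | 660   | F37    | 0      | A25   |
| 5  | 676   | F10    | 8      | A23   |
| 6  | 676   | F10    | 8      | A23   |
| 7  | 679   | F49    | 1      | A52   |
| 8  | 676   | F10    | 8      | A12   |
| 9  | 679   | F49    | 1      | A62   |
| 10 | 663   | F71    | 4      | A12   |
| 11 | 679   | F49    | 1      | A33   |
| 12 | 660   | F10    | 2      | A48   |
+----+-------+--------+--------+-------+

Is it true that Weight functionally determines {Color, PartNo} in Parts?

Weight=6: rows 1, 2 → {Color,PartNo} = (670, F82), (670, F82) ✓
Weight=3: row 3 → {Color,PartNo} = (676, F90) ✓
Weight=0: row 4 → {Color,PartNo} = (660, F37) ✓
Weight=8: rows 5, 6, 8 → {Color,PartNo} = (676, F10), (676, F10), (676, F10) ✓
Weight=1: rows 7, 9, 11 → {Color,PartNo} = (679, F49), (679, F49), (679, F49) ✓
Weight=4: row 10 → {Color,PartNo} = (663, F71) ✓
Weight=2: row 12 → {Color,PartNo} = (660, F10) ✓
Every Weight value is associated with a single {Color, PartNo} value, so Weight → {Color, PartNo} holds.

Yes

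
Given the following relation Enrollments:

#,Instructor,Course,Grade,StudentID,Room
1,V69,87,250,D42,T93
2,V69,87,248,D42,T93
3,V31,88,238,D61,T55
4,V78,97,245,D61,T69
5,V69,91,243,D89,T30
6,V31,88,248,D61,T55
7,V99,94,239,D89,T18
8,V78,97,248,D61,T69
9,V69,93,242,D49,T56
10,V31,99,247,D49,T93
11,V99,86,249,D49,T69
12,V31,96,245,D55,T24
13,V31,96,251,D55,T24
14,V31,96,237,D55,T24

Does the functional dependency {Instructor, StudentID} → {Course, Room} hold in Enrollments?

(Instructor=V69, StudentID=D42): rows 1, 2 → {Course,Room} = (87, T93), (87, T93) ✓
(Instructor=V31, StudentID=D61): rows 3, 6 → {Course,Room} = (88, T55), (88, T55) ✓
(Instructor=V78, StudentID=D61): rows 4, 8 → {Course,Room} = (97, T69), (97, T69) ✓
(Instructor=V69, StudentID=D89): row 5 → {Course,Room} = (91, T30) ✓
(Instructor=V99, StudentID=D89): row 7 → {Course,Room} = (94, T18) ✓
(Instructor=V69, StudentID=D49): row 9 → {Course,Room} = (93, T56) ✓
(Instructor=V31, StudentID=D49): row 10 → {Course,Room} = (99, T93) ✓
(Instructor=V99, StudentID=D49): row 11 → {Course,Room} = (86, T69) ✓
(Instructor=V31, StudentID=D55): rows 12, 13, 14 → {Course,Room} = (96, T24), (96, T24), (96, T24) ✓
Every {Instructor, StudentID} value is associated with a single {Course, Room} value, so {Instructor, StudentID} → {Course, Room} holds.

Yes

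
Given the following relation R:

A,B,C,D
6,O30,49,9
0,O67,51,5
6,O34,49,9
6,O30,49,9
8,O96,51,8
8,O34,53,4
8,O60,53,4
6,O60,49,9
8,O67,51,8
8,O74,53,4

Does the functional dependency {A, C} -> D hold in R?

Yes

(A=6, C=49): 4 rows → D = 9, 9, 9, 9 ✓
(A=0, C=51): 1 row → D = 5 ✓
(A=8, C=51): 2 rows → D = 8, 8 ✓
(A=8, C=53): 3 rows → D = 4, 4, 4 ✓
Every {A, C} value is associated with a single D value, so {A, C} -> D holds.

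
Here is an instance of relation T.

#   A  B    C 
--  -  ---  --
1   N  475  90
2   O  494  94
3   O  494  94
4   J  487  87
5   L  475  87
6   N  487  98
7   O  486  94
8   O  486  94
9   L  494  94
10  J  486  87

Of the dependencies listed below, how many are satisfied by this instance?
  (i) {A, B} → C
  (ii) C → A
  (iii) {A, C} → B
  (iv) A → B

1

(i) {A, B} → C: every LHS value maps to a single RHS value — holds.
(ii) C → A: C=94: rows 2, 3, 7, 8, 9 → A takes values {O, L} — violation; C=87: rows 4, 5, 10 → A takes values {J, L} — violation — fails.
(iii) {A, C} → B: (A=O, C=94): rows 2, 3, 7, 8 → B takes values {494, 486} — violation; (A=J, C=87): rows 4, 10 → B takes values {487, 486} — violation — fails.
(iv) A → B: A=N: rows 1, 6 → B takes values {475, 487} — violation; A=O: rows 2, 3, 7, 8 → B takes values {494, 486} — violation; A=J: rows 4, 10 → B takes values {487, 486} — violation; A=L: rows 5, 9 → B takes values {475, 494} — violation — fails.
1 of the 4 dependencies holds.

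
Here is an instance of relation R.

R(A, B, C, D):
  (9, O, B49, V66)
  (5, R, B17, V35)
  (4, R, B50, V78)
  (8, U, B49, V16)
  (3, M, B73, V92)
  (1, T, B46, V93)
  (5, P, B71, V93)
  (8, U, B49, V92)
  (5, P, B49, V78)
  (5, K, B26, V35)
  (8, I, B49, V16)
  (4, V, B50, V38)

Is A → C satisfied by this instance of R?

No

A=9: 1 row → C = B49 ✓
A=5: 4 rows → C takes values {B17, B71, B49, B26} — violation
A=4: 2 rows → C = B50, B50 ✓
A=8: 3 rows → C = B49, B49, B49 ✓
A=3: 1 row → C = B73 ✓
A=1: 1 row → C = B46 ✓
Two rows agree on A but differ on C, so A → C does not hold.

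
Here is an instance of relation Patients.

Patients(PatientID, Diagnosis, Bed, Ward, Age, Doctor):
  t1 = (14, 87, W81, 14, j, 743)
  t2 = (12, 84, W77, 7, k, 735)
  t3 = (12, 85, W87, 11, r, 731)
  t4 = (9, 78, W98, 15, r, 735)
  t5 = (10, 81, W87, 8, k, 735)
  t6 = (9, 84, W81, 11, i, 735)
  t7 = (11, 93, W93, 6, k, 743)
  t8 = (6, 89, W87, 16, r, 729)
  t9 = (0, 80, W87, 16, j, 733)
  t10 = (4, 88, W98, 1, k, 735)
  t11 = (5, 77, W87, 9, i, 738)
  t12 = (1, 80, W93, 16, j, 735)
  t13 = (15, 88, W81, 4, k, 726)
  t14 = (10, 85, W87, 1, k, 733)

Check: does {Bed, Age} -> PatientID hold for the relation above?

(Bed=W81, Age=j): row 1 → PatientID = 14 ✓
(Bed=W77, Age=k): row 2 → PatientID = 12 ✓
(Bed=W87, Age=r): rows 3, 8 → PatientID takes values {12, 6} — violation
(Bed=W98, Age=r): row 4 → PatientID = 9 ✓
(Bed=W87, Age=k): rows 5, 14 → PatientID = 10, 10 ✓
(Bed=W81, Age=i): row 6 → PatientID = 9 ✓
(Bed=W93, Age=k): row 7 → PatientID = 11 ✓
(Bed=W87, Age=j): row 9 → PatientID = 0 ✓
(Bed=W98, Age=k): row 10 → PatientID = 4 ✓
(Bed=W87, Age=i): row 11 → PatientID = 5 ✓
(Bed=W93, Age=j): row 12 → PatientID = 1 ✓
(Bed=W81, Age=k): row 13 → PatientID = 15 ✓
Two rows agree on {Bed, Age} but differ on PatientID, so {Bed, Age} -> PatientID does not hold.

No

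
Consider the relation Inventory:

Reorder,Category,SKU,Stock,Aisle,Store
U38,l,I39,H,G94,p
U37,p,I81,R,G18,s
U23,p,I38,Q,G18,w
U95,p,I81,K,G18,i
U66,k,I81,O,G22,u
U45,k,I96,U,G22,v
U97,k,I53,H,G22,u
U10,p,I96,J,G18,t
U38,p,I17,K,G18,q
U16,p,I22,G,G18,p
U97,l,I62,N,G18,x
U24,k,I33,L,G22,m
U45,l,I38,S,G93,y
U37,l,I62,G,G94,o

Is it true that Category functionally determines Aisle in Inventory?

No

Category=l: 4 rows → Aisle takes values {G94, G18, G93} — violation
Category=p: 6 rows → Aisle = G18, G18, G18, G18, G18, G18 ✓
Category=k: 4 rows → Aisle = G22, G22, G22, G22 ✓
Two rows agree on Category but differ on Aisle, so Category -> Aisle does not hold.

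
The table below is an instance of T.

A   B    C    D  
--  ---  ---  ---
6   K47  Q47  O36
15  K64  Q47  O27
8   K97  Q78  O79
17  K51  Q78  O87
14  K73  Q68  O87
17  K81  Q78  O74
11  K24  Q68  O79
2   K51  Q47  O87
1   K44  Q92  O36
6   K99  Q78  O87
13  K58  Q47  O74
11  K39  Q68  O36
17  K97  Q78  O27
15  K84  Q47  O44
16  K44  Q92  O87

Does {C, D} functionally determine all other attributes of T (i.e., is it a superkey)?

Two distinct rows share (C=Q78, D=O87), so {C, D} does not determine every attribute — not a superkey.

No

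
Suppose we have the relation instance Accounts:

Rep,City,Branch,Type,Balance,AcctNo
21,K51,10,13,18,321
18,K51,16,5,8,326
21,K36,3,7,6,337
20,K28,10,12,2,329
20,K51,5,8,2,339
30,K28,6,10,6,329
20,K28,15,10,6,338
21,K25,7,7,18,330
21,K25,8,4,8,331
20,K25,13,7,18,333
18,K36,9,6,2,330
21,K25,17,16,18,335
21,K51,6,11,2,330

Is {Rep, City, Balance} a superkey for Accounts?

Two distinct rows share (Rep=21, City=K25, Balance=18), so {Rep, City, Balance} does not determine every attribute — not a superkey.

No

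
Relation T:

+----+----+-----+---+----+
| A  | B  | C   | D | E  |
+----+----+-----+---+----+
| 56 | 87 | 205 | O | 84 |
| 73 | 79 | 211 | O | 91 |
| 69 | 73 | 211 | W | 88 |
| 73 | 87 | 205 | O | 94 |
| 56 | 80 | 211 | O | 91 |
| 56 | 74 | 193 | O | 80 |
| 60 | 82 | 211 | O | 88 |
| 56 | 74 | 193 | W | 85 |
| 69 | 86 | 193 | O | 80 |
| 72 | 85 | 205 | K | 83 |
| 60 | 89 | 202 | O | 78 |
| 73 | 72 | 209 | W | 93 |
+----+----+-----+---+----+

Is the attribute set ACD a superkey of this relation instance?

All 12 rows have distinct ACD values, so ACD → (all attributes) holds and ACD is a superkey.

Yes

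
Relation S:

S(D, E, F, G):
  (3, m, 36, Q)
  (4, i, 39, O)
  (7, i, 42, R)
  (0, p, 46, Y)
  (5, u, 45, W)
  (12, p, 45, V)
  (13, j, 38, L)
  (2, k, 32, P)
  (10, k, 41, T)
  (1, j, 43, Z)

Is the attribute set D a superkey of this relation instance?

Yes

All 10 rows have distinct D values, so D → (all attributes) holds and D is a superkey.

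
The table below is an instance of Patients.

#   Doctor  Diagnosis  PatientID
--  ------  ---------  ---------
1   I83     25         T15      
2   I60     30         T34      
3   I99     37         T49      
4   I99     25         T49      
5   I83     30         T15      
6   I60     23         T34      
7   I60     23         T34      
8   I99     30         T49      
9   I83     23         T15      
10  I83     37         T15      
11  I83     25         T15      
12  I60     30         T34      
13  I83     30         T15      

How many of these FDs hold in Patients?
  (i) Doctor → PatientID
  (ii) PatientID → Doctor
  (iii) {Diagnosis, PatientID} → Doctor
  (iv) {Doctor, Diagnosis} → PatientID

(i) Doctor → PatientID: every LHS value maps to a single RHS value — holds.
(ii) PatientID → Doctor: every LHS value maps to a single RHS value — holds.
(iii) {Diagnosis, PatientID} → Doctor: every LHS value maps to a single RHS value — holds.
(iv) {Doctor, Diagnosis} → PatientID: every LHS value maps to a single RHS value — holds.
4 of the 4 dependencies hold.

4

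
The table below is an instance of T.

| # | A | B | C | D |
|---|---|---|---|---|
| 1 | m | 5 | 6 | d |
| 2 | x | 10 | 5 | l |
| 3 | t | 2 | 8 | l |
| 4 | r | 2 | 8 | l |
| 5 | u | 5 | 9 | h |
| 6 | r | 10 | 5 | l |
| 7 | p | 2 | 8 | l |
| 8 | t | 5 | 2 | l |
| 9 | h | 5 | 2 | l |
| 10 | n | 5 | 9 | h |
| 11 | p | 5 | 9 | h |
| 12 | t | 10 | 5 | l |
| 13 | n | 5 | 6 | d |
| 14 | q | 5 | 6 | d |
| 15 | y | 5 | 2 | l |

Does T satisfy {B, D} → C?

Yes

(B=5, D=d): rows 1, 13, 14 → C = 6, 6, 6 ✓
(B=10, D=l): rows 2, 6, 12 → C = 5, 5, 5 ✓
(B=2, D=l): rows 3, 4, 7 → C = 8, 8, 8 ✓
(B=5, D=h): rows 5, 10, 11 → C = 9, 9, 9 ✓
(B=5, D=l): rows 8, 9, 15 → C = 2, 2, 2 ✓
Every {B, D} value is associated with a single C value, so {B, D} → C holds.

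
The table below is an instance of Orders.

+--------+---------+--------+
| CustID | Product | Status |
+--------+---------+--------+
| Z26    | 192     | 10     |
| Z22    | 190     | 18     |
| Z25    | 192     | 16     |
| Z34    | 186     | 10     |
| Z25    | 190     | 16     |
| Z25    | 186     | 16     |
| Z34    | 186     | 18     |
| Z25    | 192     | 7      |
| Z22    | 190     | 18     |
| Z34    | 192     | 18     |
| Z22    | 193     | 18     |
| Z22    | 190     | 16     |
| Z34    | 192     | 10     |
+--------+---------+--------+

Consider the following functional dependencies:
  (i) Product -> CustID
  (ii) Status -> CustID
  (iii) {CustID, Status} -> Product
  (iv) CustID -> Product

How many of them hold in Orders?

0

(i) Product -> CustID: Product=192: 5 rows → CustID takes values {Z26, Z25, Z34} — violation; Product=190: 4 rows → CustID takes values {Z22, Z25} — violation; Product=186: 3 rows → CustID takes values {Z34, Z25} — violation — fails.
(ii) Status -> CustID: Status=10: 3 rows → CustID takes values {Z26, Z34} — violation; Status=18: 5 rows → CustID takes values {Z22, Z34} — violation; Status=16: 4 rows → CustID takes values {Z25, Z22} — violation — fails.
(iii) {CustID, Status} -> Product: (CustID=Z22, Status=18): 3 rows → Product takes values {190, 193} — violation; (CustID=Z25, Status=16): 3 rows → Product takes values {192, 190, 186} — violation; (CustID=Z34, Status=10): 2 rows → Product takes values {186, 192} — violation; (CustID=Z34, Status=18): 2 rows → Product takes values {186, 192} — violation — fails.
(iv) CustID -> Product: CustID=Z22: 4 rows → Product takes values {190, 193} — violation; CustID=Z25: 4 rows → Product takes values {192, 190, 186} — violation; CustID=Z34: 4 rows → Product takes values {186, 192} — violation — fails.
None of the 4 dependencies hold.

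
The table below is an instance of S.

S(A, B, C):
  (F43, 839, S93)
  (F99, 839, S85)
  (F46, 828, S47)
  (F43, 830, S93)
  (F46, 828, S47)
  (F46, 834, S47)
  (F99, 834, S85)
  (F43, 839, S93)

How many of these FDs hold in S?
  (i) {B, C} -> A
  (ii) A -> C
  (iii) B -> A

2

(i) {B, C} -> A: every LHS value maps to a single RHS value — holds.
(ii) A -> C: every LHS value maps to a single RHS value — holds.
(iii) B -> A: B=839: 3 rows → A takes values {F43, F99} — violation; B=834: 2 rows → A takes values {F46, F99} — violation — fails.
2 of the 3 dependencies hold.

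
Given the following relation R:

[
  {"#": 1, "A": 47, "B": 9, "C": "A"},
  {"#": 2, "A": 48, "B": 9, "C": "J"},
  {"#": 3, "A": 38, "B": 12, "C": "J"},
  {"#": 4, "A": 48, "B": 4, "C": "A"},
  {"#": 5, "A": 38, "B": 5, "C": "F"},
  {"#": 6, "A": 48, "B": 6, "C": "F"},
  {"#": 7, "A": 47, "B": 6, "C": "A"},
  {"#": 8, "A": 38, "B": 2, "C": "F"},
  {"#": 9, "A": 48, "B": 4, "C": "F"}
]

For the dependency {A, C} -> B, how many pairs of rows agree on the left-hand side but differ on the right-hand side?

3

(A=47, C=A): violating pairs (1,7) — 1 pair.
(A=38, C=F): violating pairs (5,8) — 1 pair.
(A=48, C=F): violating pairs (6,9) — 1 pair.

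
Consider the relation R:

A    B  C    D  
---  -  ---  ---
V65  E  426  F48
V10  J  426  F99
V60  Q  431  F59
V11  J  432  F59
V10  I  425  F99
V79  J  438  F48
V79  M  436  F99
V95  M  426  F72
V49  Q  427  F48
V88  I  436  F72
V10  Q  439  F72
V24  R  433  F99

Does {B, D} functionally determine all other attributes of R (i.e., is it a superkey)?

All 12 rows have distinct {B, D} values, so {B, D} → (all attributes) holds and {B, D} is a superkey.

Yes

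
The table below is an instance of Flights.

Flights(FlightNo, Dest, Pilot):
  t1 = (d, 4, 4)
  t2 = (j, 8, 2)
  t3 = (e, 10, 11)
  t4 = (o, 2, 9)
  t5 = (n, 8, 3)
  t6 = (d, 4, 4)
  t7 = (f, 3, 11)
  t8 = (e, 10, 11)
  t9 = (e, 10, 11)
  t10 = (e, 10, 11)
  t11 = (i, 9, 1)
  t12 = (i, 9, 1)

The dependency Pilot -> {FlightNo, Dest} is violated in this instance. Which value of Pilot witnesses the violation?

11

Pilot=4: rows 1, 6 → {FlightNo,Dest} = (d, 4), (d, 4) ✓
Pilot=2: row 2 → {FlightNo,Dest} = (j, 8) ✓
Pilot=11: rows 3, 7, 8, 9, 10 → {FlightNo,Dest} takes values {(e, 10), (f, 3)} — violation
Pilot=9: row 4 → {FlightNo,Dest} = (o, 2) ✓
Pilot=3: row 5 → {FlightNo,Dest} = (n, 8) ✓
Pilot=1: rows 11, 12 → {FlightNo,Dest} = (i, 9), (i, 9) ✓
The only Pilot value with inconsistent RHS is Pilot=11.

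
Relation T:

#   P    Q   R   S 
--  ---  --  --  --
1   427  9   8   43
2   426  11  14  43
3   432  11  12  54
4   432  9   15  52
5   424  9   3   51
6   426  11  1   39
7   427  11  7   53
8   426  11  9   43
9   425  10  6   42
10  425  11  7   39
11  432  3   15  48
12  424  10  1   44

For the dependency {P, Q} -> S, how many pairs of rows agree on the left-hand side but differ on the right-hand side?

2

(P=426, Q=11): violating pairs (2,6), (6,8) — 2 pairs.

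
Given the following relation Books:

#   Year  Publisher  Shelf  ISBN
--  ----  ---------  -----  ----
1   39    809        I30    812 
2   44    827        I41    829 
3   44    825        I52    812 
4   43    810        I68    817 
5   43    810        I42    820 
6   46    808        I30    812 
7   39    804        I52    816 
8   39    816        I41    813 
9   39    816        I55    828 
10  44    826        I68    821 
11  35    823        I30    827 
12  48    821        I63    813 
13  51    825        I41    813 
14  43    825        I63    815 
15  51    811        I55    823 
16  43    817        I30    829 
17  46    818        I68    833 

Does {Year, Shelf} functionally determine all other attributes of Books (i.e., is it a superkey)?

All 17 rows have distinct {Year, Shelf} values, so {Year, Shelf} → (all attributes) holds and {Year, Shelf} is a superkey.

Yes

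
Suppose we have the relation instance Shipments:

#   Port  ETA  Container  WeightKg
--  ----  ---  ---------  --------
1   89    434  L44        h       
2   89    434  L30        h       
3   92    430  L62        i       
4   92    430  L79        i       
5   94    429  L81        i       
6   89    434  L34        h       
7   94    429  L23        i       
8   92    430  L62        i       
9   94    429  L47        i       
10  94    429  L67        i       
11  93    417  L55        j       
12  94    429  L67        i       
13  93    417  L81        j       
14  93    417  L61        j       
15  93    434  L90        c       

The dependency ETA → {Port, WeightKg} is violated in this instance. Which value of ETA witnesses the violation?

ETA=434: rows 1, 2, 6, 15 → {Port,WeightKg} takes values {(89, h), (93, c)} — violation
ETA=430: rows 3, 4, 8 → {Port,WeightKg} = (92, i), (92, i), (92, i) ✓
ETA=429: rows 5, 7, 9, 10, 12 → {Port,WeightKg} = (94, i), (94, i), (94, i), (94, i), (94, i) ✓
ETA=417: rows 11, 13, 14 → {Port,WeightKg} = (93, j), (93, j), (93, j) ✓
The only ETA value with inconsistent RHS is ETA=434.

434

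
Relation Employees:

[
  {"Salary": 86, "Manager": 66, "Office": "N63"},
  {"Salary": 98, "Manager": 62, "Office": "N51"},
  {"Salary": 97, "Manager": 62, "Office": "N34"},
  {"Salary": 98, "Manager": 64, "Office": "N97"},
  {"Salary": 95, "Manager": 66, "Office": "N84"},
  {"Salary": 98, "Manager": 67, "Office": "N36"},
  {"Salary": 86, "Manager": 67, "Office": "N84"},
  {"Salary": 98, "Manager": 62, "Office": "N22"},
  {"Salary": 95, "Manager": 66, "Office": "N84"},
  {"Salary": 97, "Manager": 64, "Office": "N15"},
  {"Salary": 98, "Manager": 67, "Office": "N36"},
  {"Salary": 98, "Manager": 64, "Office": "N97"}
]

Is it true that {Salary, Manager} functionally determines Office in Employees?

No

(Salary=86, Manager=66): 1 row → Office = N63 ✓
(Salary=98, Manager=62): 2 rows → Office takes values {N51, N22} — violation
(Salary=97, Manager=62): 1 row → Office = N34 ✓
(Salary=98, Manager=64): 2 rows → Office = N97, N97 ✓
(Salary=95, Manager=66): 2 rows → Office = N84, N84 ✓
(Salary=98, Manager=67): 2 rows → Office = N36, N36 ✓
(Salary=86, Manager=67): 1 row → Office = N84 ✓
(Salary=97, Manager=64): 1 row → Office = N15 ✓
Two rows agree on {Salary, Manager} but differ on Office, so {Salary, Manager} → Office does not hold.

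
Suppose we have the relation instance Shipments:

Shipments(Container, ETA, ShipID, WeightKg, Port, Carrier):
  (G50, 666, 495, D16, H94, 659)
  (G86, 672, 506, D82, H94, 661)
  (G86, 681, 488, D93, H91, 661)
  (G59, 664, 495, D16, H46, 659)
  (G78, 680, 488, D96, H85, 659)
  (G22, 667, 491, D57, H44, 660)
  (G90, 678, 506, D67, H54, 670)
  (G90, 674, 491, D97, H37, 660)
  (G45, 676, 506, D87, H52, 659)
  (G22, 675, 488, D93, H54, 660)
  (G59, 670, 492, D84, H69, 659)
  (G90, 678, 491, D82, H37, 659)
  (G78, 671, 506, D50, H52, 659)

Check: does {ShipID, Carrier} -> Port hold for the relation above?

No

(ShipID=495, Carrier=659): 2 rows → Port takes values {H94, H46} — violation
(ShipID=506, Carrier=661): 1 row → Port = H94 ✓
(ShipID=488, Carrier=661): 1 row → Port = H91 ✓
(ShipID=488, Carrier=659): 1 row → Port = H85 ✓
(ShipID=491, Carrier=660): 2 rows → Port takes values {H44, H37} — violation
(ShipID=506, Carrier=670): 1 row → Port = H54 ✓
(ShipID=506, Carrier=659): 2 rows → Port = H52, H52 ✓
(ShipID=488, Carrier=660): 1 row → Port = H54 ✓
(ShipID=492, Carrier=659): 1 row → Port = H69 ✓
(ShipID=491, Carrier=659): 1 row → Port = H37 ✓
Two rows agree on {ShipID, Carrier} but differ on Port, so {ShipID, Carrier} -> Port does not hold.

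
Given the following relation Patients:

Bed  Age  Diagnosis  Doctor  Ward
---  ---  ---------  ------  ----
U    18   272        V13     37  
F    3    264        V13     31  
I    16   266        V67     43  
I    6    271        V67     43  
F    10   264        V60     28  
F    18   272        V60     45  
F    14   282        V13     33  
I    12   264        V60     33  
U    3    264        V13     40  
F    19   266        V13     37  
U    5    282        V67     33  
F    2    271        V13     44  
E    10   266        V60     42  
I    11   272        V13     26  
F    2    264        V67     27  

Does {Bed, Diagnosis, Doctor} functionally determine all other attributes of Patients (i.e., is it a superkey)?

All 15 rows have distinct {Bed, Diagnosis, Doctor} values, so {Bed, Diagnosis, Doctor} → (all attributes) holds and {Bed, Diagnosis, Doctor} is a superkey.

Yes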